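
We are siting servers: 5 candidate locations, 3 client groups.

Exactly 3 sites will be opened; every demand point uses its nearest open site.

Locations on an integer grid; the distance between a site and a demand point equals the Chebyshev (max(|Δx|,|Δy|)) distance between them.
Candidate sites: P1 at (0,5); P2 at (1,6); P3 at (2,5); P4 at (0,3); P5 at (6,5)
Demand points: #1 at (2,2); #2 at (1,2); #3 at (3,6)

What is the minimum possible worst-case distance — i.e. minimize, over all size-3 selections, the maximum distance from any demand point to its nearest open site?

Open {P1, P2, P4}.
  Farthest demand point is #1 at distance 2 (to P4); all others are ≤ 2.
With {P1, P3, P4} the worst case is 2.
With {P2, P3, P4} the worst case is 2.
No size-3 selection achieves below 2.

2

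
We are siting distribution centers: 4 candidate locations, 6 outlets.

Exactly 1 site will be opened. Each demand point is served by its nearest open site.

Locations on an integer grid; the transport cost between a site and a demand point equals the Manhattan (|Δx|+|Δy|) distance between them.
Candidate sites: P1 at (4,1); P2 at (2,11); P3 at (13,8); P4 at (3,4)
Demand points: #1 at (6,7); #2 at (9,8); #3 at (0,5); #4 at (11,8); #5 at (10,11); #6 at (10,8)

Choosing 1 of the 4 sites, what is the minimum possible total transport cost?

Open {P3}.
  #1→P3 8, #2→P3 4, #3→P3 16, #4→P3 2, #5→P3 6, #6→P3 3  ⇒ total 39.
Compare {P2}: total 57.
Compare {P4}: total 57.
No size-1 selection does better; minimum is 39.

39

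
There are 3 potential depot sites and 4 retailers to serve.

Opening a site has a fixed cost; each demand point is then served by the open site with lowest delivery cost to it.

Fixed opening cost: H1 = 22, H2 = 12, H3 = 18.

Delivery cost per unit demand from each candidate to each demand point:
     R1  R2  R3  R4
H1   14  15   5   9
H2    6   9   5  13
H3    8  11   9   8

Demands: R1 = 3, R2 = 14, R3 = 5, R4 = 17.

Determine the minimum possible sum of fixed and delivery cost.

Open {H2, H3}: assign each demand point to its cheapest open site.
  R1→H2 3×6=18, R2→H2 14×9=126, R3→H2 5×5=25, R4→H3 17×8=136
  delivery cost 305, fixed 30 → total 335.
Compare {H1, H2}: delivery cost 322 + fixed 34 = 356.
Compare {H1, H2, H3}: delivery cost 305 + fixed 52 = 357.
Compare {H3}: delivery cost 359 + fixed 18 = 377.
All other subsets cost ≥ 356. Minimum total cost: 335.

335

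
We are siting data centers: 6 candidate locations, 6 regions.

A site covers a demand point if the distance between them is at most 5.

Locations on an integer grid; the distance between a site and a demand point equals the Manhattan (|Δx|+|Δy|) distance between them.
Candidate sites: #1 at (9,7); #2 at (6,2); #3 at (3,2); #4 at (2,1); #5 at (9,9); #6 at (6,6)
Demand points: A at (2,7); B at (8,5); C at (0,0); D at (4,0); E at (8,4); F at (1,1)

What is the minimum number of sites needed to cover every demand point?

2

Coverage sets (demand points within 5 of each site):
  #1: {B, E}
  #2: {B, D, E}
  #3: {C, D, F}
  #4: {C, D, F}
  #5: {B}
  #6: {A, B, E}
No single site covers all 6 demand points.
But {#3, #6} covers everything, so the minimum is 2.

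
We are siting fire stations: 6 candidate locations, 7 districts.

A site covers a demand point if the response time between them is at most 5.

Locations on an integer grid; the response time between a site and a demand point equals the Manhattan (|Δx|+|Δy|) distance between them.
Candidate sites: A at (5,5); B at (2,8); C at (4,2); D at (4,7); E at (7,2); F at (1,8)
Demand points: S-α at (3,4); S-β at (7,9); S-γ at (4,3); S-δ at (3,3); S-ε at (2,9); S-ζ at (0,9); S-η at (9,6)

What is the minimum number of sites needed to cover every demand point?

Coverage sets (demand points within 5 of each site):
  A: {S-α, S-γ, S-δ, S-η}
  B: {S-α, S-ε, S-ζ}
  C: {S-α, S-γ, S-δ}
  D: {S-α, S-β, S-γ, S-δ, S-ε}
  E: {S-γ, S-δ}
  F: {S-ε, S-ζ}
No 2 sites suffice: every size-2 union leaves at least one demand point uncovered.
But {A, B, D} covers everything, so the minimum is 3.

3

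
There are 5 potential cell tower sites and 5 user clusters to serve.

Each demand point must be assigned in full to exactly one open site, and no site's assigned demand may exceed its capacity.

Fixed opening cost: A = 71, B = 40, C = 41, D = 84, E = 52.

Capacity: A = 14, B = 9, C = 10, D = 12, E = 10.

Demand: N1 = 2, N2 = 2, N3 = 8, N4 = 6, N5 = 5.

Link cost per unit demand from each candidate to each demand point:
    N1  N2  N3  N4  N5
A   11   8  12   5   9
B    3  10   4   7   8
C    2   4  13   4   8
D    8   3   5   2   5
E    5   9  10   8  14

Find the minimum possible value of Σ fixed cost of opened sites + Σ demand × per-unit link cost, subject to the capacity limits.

Open {B, C, D}; cheapest assignment that respects the capacities:
  B (cap 9, load 8): N3 — cost 8×4 = 32
  C (cap 10, load 4): N1, N2 — cost 2×2 + 2×4 = 12
  D (cap 12, load 11): N4, N5 — cost 6×2 + 5×5 = 37
  Shipping 81, fixed 165 → total 246.
  Any other capacity-feasible assignment to {B, C, D} ships for at least 81.
Compare {A, B, C}: its best feasible assignment gives total 265.
Compare {B, C, E}: its best feasible assignment gives total 265.
Every other set of open sites that can feasibly serve all demand totals ≥ 265 even under its best assignment. Minimum: 246.

246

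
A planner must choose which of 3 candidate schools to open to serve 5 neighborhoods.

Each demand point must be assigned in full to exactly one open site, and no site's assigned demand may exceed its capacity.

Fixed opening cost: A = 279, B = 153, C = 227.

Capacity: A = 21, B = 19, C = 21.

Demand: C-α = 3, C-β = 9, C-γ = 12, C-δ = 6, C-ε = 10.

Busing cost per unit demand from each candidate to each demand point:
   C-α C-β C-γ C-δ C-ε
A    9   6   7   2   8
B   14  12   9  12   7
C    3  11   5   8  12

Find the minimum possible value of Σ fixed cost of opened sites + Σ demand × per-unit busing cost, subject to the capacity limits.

Open {B, C}; cheapest assignment that respects the capacities:
  B (cap 19, load 19): C-β, C-ε — cost 9×12 + 10×7 = 178
  C (cap 21, load 21): C-α, C-γ, C-δ — cost 3×3 + 12×5 + 6×8 = 117
  Shipping 295, fixed 380 → total 675.
  Any other capacity-feasible assignment to {B, C} ships for at least 295.
Compare {A, B}: its best feasible assignment gives total 733.
Compare {A, C}: its best feasible assignment gives total 757.
Every other set of open sites that can feasibly serve all demand totals ≥ 733 even under its best assignment. Minimum: 675.

675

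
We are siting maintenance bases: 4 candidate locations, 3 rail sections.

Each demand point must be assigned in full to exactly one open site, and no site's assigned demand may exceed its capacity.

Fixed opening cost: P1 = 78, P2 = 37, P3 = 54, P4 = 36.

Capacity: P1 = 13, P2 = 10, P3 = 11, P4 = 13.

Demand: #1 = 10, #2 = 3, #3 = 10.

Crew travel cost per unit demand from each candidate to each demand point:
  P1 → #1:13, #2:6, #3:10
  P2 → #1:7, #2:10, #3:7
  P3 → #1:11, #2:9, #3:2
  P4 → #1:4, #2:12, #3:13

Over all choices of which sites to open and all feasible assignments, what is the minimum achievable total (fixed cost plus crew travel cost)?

Open {P3, P4}; cheapest assignment that respects the capacities:
  P3 (cap 11, load 10): #3 — cost 10×2 = 20
  P4 (cap 13, load 13): #1, #2 — cost 10×4 + 3×12 = 76
  Shipping 96, fixed 90 → total 186.
  Any other capacity-feasible assignment to {P3, P4} ships for at least 96.
Compare {P2, P3, P4}: its best feasible assignment gives total 217.
Compare {P2, P4}: its best feasible assignment gives total 219.
Every other set of open sites that can feasibly serve all demand totals ≥ 217 even under its best assignment. Minimum: 186.

186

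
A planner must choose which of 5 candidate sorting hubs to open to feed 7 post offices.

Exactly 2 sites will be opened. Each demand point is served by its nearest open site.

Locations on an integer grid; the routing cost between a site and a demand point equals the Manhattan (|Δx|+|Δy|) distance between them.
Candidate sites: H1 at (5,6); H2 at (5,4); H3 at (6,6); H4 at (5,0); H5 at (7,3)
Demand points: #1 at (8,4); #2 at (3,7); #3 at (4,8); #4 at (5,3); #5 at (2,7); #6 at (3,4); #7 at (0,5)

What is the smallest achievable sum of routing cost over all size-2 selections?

Open {H1, H2}.
  #1→H2 3, #2→H1 3, #3→H1 3, #4→H2 1, #5→H1 4, #6→H2 2, #7→H1 6  ⇒ total 22.
Compare {H1, H5}: total 24.
Compare {H2, H3}: total 25.
No size-2 selection does better; minimum is 22.

22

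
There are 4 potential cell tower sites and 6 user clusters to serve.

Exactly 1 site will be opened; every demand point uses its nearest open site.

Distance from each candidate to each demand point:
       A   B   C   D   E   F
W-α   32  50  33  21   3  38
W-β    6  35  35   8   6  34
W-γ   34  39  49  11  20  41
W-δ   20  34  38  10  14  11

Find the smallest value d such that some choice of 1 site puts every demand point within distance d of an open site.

Open {W-β}.
  Farthest demand point is B at distance 35 (to W-β); all others are ≤ 35.
With {W-δ} the worst case is 38.
With {W-γ} the worst case is 49.
No size-1 selection achieves below 35.

35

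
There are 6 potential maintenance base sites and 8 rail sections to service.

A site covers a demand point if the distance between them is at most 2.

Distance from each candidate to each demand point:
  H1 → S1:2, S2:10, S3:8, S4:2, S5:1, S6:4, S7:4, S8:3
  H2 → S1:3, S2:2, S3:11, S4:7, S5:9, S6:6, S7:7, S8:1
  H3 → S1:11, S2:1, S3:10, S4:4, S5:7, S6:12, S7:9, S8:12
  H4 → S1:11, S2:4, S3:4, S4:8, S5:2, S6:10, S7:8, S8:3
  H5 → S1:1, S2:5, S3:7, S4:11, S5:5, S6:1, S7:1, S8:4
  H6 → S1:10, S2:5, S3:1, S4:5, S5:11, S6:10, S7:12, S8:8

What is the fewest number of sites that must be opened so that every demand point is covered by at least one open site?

4

Coverage sets (demand points within 2 of each site):
  H1: {S1, S4, S5}
  H2: {S2, S8}
  H3: {S2}
  H4: {S5}
  H5: {S1, S6, S7}
  H6: {S3}
No 3 sites suffice: every size-3 union leaves at least one demand point uncovered.
But {H1, H2, H5, H6} covers everything, so the minimum is 4.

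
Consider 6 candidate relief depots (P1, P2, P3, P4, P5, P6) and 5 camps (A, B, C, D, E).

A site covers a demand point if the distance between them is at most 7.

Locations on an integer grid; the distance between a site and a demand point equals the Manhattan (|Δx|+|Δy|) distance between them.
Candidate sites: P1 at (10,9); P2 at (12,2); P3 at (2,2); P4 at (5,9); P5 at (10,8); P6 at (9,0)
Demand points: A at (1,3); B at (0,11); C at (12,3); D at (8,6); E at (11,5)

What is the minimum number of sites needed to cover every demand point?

Coverage sets (demand points within 7 of each site):
  P1: {D, E}
  P2: {C, E}
  P3: {A}
  P4: {B, D}
  P5: {C, D, E}
  P6: {C, D, E}
No 2 sites suffice: every size-2 union leaves at least one demand point uncovered.
But {P2, P3, P4} covers everything, so the minimum is 3.

3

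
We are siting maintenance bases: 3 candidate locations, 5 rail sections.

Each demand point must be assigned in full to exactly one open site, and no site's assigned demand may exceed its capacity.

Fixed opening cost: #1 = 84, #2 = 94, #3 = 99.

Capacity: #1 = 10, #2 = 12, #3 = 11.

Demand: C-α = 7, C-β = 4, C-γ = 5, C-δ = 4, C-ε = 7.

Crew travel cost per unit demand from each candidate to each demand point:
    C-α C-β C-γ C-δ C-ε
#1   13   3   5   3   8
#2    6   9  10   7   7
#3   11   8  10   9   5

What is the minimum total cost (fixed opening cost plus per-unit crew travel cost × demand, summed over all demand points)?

Open {#1, #2, #3}; cheapest assignment that respects the capacities:
  #1 (cap 10, load 9): C-β, C-γ — cost 4×3 + 5×5 = 37
  #2 (cap 12, load 11): C-α, C-δ — cost 7×6 + 4×7 = 70
  #3 (cap 11, load 7): C-ε — cost 7×5 = 35
  Shipping 142, fixed 277 → total 419.
  Any other capacity-feasible assignment to {#1, #2, #3} ships for at least 142.
Total demand is 27 and no other set of sites has combined capacity ≥ 27, so {#1, #2, #3} is the only feasible choice of open sites. Minimum: 419.

419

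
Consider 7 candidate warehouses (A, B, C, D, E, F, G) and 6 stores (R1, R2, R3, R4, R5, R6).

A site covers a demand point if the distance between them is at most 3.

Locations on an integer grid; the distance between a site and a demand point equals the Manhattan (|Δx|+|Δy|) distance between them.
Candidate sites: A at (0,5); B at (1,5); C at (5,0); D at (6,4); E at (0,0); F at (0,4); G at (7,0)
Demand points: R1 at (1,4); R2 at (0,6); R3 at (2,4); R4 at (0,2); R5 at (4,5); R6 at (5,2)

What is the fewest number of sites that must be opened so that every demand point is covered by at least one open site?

Coverage sets (demand points within 3 of each site):
  A: {R1, R2, R3, R4}
  B: {R1, R2, R3, R5}
  C: {R6}
  D: {R5, R6}
  E: {R4}
  F: {R1, R2, R3, R4}
  G: {}
No single site covers all 6 demand points.
But {A, D} covers everything, so the minimum is 2.

2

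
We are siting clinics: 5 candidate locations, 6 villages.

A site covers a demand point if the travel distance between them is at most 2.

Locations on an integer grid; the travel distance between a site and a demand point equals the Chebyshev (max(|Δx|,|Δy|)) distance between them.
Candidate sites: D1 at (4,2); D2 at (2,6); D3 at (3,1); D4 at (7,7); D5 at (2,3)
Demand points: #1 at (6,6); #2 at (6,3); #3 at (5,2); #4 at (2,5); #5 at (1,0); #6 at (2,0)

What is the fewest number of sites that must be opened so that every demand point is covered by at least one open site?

Coverage sets (demand points within 2 of each site):
  D1: {#2, #3, #6}
  D2: {#4}
  D3: {#3, #5, #6}
  D4: {#1}
  D5: {#4}
No 3 sites suffice: every size-3 union leaves at least one demand point uncovered.
But {D1, D2, D3, D4} covers everything, so the minimum is 4.

4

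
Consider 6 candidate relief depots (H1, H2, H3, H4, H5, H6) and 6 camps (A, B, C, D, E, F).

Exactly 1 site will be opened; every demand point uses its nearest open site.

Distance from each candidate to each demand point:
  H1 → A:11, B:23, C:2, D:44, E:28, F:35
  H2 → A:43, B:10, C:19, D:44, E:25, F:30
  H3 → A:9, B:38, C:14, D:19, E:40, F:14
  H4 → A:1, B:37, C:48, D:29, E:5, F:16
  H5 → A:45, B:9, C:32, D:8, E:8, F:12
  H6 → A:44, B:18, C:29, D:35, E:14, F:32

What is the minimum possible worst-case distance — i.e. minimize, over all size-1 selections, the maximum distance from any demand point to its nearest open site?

40

Open {H3}.
  Farthest demand point is E at distance 40 (to H3); all others are ≤ 40.
With {H1} the worst case is 44.
With {H2} the worst case is 44.
No size-1 selection achieves below 40.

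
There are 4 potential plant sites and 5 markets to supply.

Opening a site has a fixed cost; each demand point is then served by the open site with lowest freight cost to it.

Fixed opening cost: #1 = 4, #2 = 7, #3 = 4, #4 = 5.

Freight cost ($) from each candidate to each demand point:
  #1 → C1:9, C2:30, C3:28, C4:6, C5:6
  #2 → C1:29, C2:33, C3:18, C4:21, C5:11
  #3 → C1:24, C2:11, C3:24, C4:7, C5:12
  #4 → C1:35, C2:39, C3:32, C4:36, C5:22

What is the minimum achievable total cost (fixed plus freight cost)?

Open {#1, #3}: assign each demand point to its cheapest open site.
  C1→#1 9, C2→#3 11, C3→#3 24, C4→#1 6, C5→#1 6
  freight cost 56, fixed 8 → total 64.
Compare {#1, #2, #3}: freight cost 50 + fixed 15 = 65.
Compare {#1, #3, #4}: freight cost 56 + fixed 13 = 69.
Compare {#1, #2, #3, #4}: freight cost 50 + fixed 20 = 70.
All other subsets cost ≥ 65. Minimum total cost: 64.

64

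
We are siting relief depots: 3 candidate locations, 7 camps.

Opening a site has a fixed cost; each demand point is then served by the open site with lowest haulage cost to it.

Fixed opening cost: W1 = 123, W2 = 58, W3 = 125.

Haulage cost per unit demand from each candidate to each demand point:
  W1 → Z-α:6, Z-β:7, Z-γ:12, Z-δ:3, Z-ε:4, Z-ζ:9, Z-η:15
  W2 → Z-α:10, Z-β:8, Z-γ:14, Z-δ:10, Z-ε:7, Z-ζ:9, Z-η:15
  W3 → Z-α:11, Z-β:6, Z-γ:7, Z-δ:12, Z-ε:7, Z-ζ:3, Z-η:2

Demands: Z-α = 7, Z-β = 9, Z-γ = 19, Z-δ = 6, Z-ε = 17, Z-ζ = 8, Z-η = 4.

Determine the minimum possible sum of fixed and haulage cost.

Open {W1, W3}: assign each demand point to its cheapest open site.
  Z-α→W1 7×6=42, Z-β→W3 9×6=54, Z-γ→W3 19×7=133, Z-δ→W1 6×3=18, Z-ε→W1 17×4=68, Z-ζ→W3 8×3=24, Z-η→W3 4×2=8
  haulage cost 347, fixed 248 → total 595.
Compare {W3}: haulage cost 487 + fixed 125 = 612.
Compare {W2, W3}: haulage cost 468 + fixed 183 = 651.
Compare {W1, W2, W3}: haulage cost 347 + fixed 306 = 653.
All other subsets cost ≥ 612. Minimum total cost: 595.

595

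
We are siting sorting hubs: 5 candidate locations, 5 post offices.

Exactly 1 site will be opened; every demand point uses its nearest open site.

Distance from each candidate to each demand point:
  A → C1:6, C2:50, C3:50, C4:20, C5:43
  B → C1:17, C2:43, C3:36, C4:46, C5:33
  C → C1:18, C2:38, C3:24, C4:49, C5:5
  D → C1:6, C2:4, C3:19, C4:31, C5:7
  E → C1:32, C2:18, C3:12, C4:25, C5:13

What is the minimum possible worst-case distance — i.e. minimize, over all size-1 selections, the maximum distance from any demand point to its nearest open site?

31

Open {D}.
  Farthest demand point is C4 at distance 31 (to D); all others are ≤ 31.
With {E} the worst case is 32.
With {B} the worst case is 46.
No size-1 selection achieves below 31.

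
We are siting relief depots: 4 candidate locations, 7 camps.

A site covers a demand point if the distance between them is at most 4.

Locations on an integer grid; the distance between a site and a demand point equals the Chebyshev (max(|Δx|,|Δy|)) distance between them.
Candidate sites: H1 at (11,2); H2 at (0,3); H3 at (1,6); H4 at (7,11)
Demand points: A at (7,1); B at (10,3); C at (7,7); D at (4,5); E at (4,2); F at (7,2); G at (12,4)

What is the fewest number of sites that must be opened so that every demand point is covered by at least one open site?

3

Coverage sets (demand points within 4 of each site):
  H1: {A, B, F, G}
  H2: {D, E}
  H3: {D, E}
  H4: {C}
No 2 sites suffice: every size-2 union leaves at least one demand point uncovered.
But {H1, H2, H4} covers everything, so the minimum is 3.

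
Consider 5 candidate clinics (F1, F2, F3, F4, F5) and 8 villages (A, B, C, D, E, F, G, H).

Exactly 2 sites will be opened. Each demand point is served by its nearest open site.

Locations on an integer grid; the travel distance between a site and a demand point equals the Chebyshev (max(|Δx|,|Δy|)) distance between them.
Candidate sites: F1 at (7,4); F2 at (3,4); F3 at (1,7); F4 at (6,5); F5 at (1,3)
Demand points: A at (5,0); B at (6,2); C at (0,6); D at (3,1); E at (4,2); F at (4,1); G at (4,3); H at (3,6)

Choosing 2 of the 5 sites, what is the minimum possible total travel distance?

19

Open {F2, F3}.
  A→F2 4, B→F2 3, C→F3 1, D→F2 3, E→F2 2, F→F2 3, G→F2 1, H→F2 2  ⇒ total 19.
Compare {F1, F2}: total 20.
Compare {F2, F5}: total 20.
No size-2 selection does better; minimum is 19.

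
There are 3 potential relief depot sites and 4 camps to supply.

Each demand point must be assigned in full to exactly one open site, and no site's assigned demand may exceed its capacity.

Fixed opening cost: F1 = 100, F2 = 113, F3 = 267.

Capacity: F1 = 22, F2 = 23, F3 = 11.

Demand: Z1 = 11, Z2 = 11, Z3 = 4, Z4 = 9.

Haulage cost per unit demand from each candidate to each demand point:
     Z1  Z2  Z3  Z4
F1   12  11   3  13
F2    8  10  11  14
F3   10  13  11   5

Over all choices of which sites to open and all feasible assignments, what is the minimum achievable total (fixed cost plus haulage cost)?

Open {F1, F2}; cheapest assignment that respects the capacities:
  F1 (cap 22, load 13): Z3, Z4 — cost 4×3 + 9×13 = 129
  F2 (cap 23, load 22): Z1, Z2 — cost 11×8 + 11×10 = 198
  Shipping 327, fixed 213 → total 540.
  Any other capacity-feasible assignment to {F1, F2} ships for at least 327.
Compare {F1, F2, F3}: its best feasible assignment gives total 735.
Every other set of open sites that can feasibly serve all demand totals ≥ 735 even under its best assignment. Minimum: 540.

540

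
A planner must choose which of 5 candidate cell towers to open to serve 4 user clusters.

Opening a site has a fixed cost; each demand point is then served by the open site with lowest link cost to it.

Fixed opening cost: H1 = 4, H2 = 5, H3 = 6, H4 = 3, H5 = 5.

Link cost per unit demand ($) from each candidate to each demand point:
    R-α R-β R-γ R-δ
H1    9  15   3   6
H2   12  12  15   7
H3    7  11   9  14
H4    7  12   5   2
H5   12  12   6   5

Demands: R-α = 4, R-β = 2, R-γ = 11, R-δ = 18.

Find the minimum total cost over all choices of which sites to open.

128

Open {H1, H4}: assign each demand point to its cheapest open site.
  R-α→H4 4×7=28, R-β→H4 2×12=24, R-γ→H1 11×3=33, R-δ→H4 18×2=36
  link cost 121, fixed 7 → total 128.
Compare {H1, H3, H4}: link cost 119 + fixed 13 = 132.
Compare {H1, H2, H4}: link cost 121 + fixed 12 = 133.
Compare {H1, H4, H5}: link cost 121 + fixed 12 = 133.
All other subsets cost ≥ 132. Minimum total cost: 128.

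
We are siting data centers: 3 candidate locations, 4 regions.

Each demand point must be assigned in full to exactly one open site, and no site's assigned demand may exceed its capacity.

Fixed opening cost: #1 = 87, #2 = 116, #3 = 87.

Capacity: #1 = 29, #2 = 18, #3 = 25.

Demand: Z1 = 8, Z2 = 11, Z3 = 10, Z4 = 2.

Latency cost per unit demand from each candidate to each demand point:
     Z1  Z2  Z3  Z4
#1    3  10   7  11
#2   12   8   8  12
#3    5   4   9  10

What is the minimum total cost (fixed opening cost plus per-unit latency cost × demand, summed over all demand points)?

332

Open {#1, #3}; cheapest assignment that respects the capacities:
  #1 (cap 29, load 18): Z1, Z3 — cost 8×3 + 10×7 = 94
  #3 (cap 25, load 13): Z2, Z4 — cost 11×4 + 2×10 = 64
  Shipping 158, fixed 174 → total 332.
  Any other capacity-feasible assignment to {#1, #3} ships for at least 158.
Compare {#2, #3}: its best feasible assignment gives total 387.
Compare {#1, #2}: its best feasible assignment gives total 407.
Every other set of open sites that can feasibly serve all demand totals ≥ 387 even under its best assignment. Minimum: 332.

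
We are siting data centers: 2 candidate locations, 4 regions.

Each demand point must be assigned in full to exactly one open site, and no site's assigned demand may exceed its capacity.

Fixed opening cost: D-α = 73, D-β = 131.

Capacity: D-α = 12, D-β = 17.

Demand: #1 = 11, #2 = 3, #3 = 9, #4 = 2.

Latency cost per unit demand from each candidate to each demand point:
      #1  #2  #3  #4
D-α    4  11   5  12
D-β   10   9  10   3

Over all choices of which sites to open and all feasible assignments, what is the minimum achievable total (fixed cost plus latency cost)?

371

Open {D-α, D-β}; cheapest assignment that respects the capacities:
  D-α (cap 12, load 11): #1 — cost 11×4 = 44
  D-β (cap 17, load 14): #2, #3, #4 — cost 3×9 + 9×10 + 2×3 = 123
  Shipping 167, fixed 204 → total 371.
  Any other capacity-feasible assignment to {D-α, D-β} ships for at least 167.
Total demand is 25 and no other set of sites has combined capacity ≥ 25, so {D-α, D-β} is the only feasible choice of open sites. Minimum: 371.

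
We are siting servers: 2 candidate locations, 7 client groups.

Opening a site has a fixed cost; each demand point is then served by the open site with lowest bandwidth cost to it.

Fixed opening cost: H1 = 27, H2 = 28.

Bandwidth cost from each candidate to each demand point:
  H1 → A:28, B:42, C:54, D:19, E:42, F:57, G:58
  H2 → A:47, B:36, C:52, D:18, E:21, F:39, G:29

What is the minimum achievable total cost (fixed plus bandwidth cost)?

270

Open {H2}: assign each demand point to its cheapest open site.
  A→H2 47, B→H2 36, C→H2 52, D→H2 18, E→H2 21, F→H2 39, G→H2 29
  bandwidth cost 242, fixed 28 → total 270.
Compare {H1, H2}: bandwidth cost 223 + fixed 55 = 278.
Compare {H1}: bandwidth cost 300 + fixed 27 = 327.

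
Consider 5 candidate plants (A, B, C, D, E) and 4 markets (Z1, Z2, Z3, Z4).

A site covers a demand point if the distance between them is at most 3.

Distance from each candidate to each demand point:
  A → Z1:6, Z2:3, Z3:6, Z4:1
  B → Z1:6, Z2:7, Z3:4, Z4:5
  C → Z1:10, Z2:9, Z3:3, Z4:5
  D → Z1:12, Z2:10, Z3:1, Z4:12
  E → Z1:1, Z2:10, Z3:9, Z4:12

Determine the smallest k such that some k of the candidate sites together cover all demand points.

Coverage sets (demand points within 3 of each site):
  A: {Z2, Z4}
  B: {}
  C: {Z3}
  D: {Z3}
  E: {Z1}
No 2 sites suffice: every size-2 union leaves at least one demand point uncovered.
But {A, C, E} covers everything, so the minimum is 3.

3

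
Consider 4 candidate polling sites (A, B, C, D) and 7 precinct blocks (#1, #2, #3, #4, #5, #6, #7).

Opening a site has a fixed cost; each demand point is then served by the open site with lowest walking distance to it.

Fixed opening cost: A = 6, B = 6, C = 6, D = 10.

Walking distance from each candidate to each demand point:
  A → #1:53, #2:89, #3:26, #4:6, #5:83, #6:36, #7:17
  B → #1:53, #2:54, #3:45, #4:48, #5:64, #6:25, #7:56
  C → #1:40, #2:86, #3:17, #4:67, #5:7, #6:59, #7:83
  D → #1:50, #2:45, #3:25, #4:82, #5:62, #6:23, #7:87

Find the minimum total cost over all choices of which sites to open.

Open {A, C, D}: assign each demand point to its cheapest open site.
  #1→C 40, #2→D 45, #3→C 17, #4→A 6, #5→C 7, #6→D 23, #7→A 17
  walking distance 155, fixed 22 → total 177.
Compare {A, B, C, D}: walking distance 155 + fixed 28 = 183.
Compare {A, B, C}: walking distance 166 + fixed 18 = 184.
Compare {A, C}: walking distance 209 + fixed 12 = 221.
All other subsets cost ≥ 183. Minimum total cost: 177.

177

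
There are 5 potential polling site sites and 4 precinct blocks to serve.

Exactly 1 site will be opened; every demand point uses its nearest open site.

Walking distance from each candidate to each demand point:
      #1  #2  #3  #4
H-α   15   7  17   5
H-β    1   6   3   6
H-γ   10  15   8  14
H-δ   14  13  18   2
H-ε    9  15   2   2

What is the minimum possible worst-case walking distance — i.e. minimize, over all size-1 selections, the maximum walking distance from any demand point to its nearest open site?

Open {H-β}.
  Farthest demand point is #2 at walking distance 6 (to H-β); all others are ≤ 6.
With {H-γ} the worst case is 15.
With {H-ε} the worst case is 15.
No size-1 selection achieves below 6.

6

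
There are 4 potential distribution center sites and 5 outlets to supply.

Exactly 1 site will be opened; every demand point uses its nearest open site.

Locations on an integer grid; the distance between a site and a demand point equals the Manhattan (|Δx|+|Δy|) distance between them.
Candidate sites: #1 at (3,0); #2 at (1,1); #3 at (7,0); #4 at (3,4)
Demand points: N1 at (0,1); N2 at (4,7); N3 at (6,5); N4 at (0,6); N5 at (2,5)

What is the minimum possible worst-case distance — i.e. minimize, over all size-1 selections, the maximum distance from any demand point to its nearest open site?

Open {#4}.
  Farthest demand point is N1 at distance 6 (to #4); all others are ≤ 6.
With {#1} the worst case is 9.
With {#2} the worst case is 9.
No size-1 selection achieves below 6.

6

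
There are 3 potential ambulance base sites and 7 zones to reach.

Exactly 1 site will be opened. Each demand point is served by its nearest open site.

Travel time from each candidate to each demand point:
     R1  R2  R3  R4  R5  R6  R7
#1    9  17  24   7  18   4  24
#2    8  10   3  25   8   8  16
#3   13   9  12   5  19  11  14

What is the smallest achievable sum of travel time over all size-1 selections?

Open {#2}.
  R1→#2 8, R2→#2 10, R3→#2 3, R4→#2 25, R5→#2 8, R6→#2 8, R7→#2 16  ⇒ total 78.
Compare {#3}: total 83.
Compare {#1}: total 103.

78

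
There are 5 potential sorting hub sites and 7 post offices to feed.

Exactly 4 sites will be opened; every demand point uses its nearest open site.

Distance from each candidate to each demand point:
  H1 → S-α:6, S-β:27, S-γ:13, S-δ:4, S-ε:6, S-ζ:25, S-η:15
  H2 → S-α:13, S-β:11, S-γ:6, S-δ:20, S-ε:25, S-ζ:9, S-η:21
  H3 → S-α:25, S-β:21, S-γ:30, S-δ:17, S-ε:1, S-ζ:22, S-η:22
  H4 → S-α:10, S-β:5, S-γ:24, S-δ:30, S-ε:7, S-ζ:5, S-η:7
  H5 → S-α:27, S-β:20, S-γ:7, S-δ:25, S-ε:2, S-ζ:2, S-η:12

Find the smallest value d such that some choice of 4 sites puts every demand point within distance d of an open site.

7

Open {H1, H2, H3, H4}.
  Farthest demand point is S-η at distance 7 (to H4); all others are ≤ 7.
With {H1, H2, H4, H5} the worst case is 7.
With {H1, H3, H4, H5} the worst case is 7.
No size-4 selection achieves below 7.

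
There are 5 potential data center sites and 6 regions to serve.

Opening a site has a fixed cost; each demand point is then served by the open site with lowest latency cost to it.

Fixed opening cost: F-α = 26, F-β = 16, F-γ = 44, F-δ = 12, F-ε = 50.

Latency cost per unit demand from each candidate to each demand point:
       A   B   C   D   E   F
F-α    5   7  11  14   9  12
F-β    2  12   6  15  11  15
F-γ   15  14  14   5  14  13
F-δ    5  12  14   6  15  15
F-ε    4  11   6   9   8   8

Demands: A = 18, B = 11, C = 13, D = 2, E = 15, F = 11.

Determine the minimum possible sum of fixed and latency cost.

509

Open {F-α, F-β, F-ε}: assign each demand point to its cheapest open site.
  A→F-β 18×2=36, B→F-α 11×7=77, C→F-β 13×6=78, D→F-ε 2×9=18, E→F-ε 15×8=120, F→F-ε 11×8=88
  latency cost 417, fixed 92 → total 509.
Compare {F-α, F-β, F-δ, F-ε}: latency cost 411 + fixed 104 = 515.
Compare {F-α, F-β, F-δ}: latency cost 470 + fixed 54 = 524.
Compare {F-β, F-ε}: latency cost 461 + fixed 66 = 527.
All other subsets cost ≥ 515. Minimum total cost: 509.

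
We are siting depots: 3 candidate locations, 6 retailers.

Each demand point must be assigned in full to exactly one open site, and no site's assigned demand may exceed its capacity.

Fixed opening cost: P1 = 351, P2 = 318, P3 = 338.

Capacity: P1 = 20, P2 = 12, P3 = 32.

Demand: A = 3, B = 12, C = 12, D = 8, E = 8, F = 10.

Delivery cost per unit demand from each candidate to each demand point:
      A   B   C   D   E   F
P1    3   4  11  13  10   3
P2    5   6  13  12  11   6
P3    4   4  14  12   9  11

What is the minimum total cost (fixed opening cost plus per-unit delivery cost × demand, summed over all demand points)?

1418

Open {P1, P2, P3}; cheapest assignment that respects the capacities:
  P1 (cap 20, load 13): A, F — cost 3×3 + 10×3 = 39
  P2 (cap 12, load 12): C — cost 12×13 = 156
  P3 (cap 32, load 28): B, D, E — cost 12×4 + 8×12 + 8×9 = 216
  Shipping 411, fixed 1007 → total 1418.
  Any other capacity-feasible assignment to {P1, P2, P3} ships for at least 411.
Total demand is 53 and no other set of sites has combined capacity ≥ 53, so {P1, P2, P3} is the only feasible choice of open sites. Minimum: 1418.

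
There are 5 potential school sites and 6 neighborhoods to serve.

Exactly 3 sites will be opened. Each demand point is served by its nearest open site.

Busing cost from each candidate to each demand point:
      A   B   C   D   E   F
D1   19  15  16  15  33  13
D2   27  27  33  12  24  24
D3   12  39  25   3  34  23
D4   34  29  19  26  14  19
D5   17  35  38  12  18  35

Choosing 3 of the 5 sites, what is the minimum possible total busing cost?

73

Open {D1, D3, D4}.
  A→D3 12, B→D1 15, C→D1 16, D→D3 3, E→D4 14, F→D1 13  ⇒ total 73.
Compare {D1, D3, D5}: total 77.
Compare {D1, D2, D3}: total 83.
No size-3 selection does better; minimum is 73.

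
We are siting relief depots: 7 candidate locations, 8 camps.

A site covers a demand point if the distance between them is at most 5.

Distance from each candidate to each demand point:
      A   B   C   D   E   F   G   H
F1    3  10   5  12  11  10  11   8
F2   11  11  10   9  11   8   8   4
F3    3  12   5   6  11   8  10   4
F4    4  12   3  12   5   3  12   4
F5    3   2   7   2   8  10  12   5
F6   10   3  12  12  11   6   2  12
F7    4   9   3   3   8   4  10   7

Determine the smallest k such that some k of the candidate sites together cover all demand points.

Coverage sets (demand points within 5 of each site):
  F1: {A, C}
  F2: {H}
  F3: {A, C, H}
  F4: {A, C, E, F, H}
  F5: {A, B, D, H}
  F6: {B, G}
  F7: {A, C, D, F}
No 2 sites suffice: every size-2 union leaves at least one demand point uncovered.
But {F4, F5, F6} covers everything, so the minimum is 3.

3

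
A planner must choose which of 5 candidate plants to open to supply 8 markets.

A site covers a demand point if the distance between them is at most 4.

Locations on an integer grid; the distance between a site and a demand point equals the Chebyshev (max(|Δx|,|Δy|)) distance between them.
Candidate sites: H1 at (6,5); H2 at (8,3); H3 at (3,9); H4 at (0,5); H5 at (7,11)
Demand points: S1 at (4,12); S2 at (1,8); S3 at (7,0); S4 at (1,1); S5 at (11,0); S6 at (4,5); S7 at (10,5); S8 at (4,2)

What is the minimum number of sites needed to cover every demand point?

Coverage sets (demand points within 4 of each site):
  H1: {S6, S7, S8}
  H2: {S3, S5, S6, S7, S8}
  H3: {S1, S2, S6}
  H4: {S2, S4, S6, S8}
  H5: {S1}
No 2 sites suffice: every size-2 union leaves at least one demand point uncovered.
But {H2, H3, H4} covers everything, so the minimum is 3.

3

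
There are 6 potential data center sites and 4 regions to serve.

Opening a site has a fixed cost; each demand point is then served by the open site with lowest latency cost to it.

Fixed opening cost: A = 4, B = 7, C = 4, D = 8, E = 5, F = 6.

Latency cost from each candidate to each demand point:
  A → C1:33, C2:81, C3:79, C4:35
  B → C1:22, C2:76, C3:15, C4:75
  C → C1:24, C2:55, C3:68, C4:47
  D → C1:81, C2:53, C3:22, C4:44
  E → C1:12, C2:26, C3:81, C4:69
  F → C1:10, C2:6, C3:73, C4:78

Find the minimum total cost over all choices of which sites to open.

83

Open {A, B, F}: assign each demand point to its cheapest open site.
  C1→F 10, C2→F 6, C3→B 15, C4→A 35
  latency cost 66, fixed 17 → total 83.
Compare {A, B, C, F}: latency cost 66 + fixed 21 = 87.
Compare {A, B, E, F}: latency cost 66 + fixed 22 = 88.
Compare {A, D, F}: latency cost 73 + fixed 18 = 91.
All other subsets cost ≥ 87. Minimum total cost: 83.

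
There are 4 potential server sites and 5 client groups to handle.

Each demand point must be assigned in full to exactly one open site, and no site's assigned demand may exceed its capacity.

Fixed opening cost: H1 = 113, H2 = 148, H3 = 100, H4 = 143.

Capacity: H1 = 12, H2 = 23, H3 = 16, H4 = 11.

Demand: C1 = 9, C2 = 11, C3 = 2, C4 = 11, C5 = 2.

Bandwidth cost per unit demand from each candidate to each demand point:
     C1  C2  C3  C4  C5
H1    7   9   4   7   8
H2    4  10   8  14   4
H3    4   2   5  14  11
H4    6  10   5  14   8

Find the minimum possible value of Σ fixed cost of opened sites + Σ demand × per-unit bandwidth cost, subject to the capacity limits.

478

Open {H2, H3}; cheapest assignment that respects the capacities:
  H2 (cap 23, load 22): C1, C4, C5 — cost 9×4 + 11×14 + 2×4 = 198
  H3 (cap 16, load 13): C2, C3 — cost 11×2 + 2×5 = 32
  Shipping 230, fixed 248 → total 478.
  Any other capacity-feasible assignment to {H2, H3} ships for at least 230.
Compare {H1, H2, H3}: its best feasible assignment gives total 514.
Compare {H1, H3, H4}: its best feasible assignment gives total 535.
Every other set of open sites that can feasibly serve all demand totals ≥ 514 even under its best assignment. Minimum: 478.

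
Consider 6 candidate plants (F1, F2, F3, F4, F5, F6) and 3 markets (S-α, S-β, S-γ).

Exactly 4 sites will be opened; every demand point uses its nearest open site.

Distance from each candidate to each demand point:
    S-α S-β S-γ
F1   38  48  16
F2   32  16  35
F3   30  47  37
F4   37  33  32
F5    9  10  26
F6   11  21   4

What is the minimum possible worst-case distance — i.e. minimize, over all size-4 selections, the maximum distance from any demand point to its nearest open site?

10

Open {F1, F2, F5, F6}.
  Farthest demand point is S-β at distance 10 (to F5); all others are ≤ 10.
With {F1, F3, F5, F6} the worst case is 10.
With {F1, F4, F5, F6} the worst case is 10.
No size-4 selection achieves below 10.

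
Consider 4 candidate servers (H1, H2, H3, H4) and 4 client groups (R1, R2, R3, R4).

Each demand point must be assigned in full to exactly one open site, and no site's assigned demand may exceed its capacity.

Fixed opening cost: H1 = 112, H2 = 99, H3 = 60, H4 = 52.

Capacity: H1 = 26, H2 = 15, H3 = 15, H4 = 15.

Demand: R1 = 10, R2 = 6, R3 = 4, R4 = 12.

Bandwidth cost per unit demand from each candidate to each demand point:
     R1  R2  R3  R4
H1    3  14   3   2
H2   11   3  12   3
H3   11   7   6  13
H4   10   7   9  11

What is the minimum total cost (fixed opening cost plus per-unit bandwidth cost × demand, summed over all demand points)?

272

Open {H1, H4}; cheapest assignment that respects the capacities:
  H1 (cap 26, load 26): R1, R3, R4 — cost 10×3 + 4×3 + 12×2 = 66
  H4 (cap 15, load 6): R2 — cost 6×7 = 42
  Shipping 108, fixed 164 → total 272.
  Any other capacity-feasible assignment to {H1, H4} ships for at least 108.
Compare {H1, H3}: its best feasible assignment gives total 280.
Compare {H1, H2}: its best feasible assignment gives total 295.
Every other set of open sites that can feasibly serve all demand totals ≥ 280 even under its best assignment. Minimum: 272.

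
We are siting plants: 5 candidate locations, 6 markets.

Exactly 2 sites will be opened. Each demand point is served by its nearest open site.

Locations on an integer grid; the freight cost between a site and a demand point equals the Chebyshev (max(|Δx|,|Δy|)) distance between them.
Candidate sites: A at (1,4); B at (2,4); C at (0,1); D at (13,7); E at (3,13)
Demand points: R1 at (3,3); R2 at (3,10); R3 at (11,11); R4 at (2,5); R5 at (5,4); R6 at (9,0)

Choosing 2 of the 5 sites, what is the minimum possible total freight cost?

Open {B, D}.
  R1→B 1, R2→B 6, R3→D 4, R4→B 1, R5→B 3, R6→B 7  ⇒ total 22.
Compare {B, E}: total 23.
Compare {A, D}: total 24.
No size-2 selection does better; minimum is 22.

22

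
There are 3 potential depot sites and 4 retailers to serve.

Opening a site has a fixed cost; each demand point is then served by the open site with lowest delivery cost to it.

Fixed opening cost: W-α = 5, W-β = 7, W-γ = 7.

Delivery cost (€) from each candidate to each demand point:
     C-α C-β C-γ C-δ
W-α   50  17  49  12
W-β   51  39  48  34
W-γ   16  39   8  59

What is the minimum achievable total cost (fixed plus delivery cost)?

65

Open {W-α, W-γ}: assign each demand point to its cheapest open site.
  C-α→W-γ 16, C-β→W-α 17, C-γ→W-γ 8, C-δ→W-α 12
  delivery cost 53, fixed 12 → total 65.
Compare {W-α, W-β, W-γ}: delivery cost 53 + fixed 19 = 72.
Compare {W-β, W-γ}: delivery cost 97 + fixed 14 = 111.
Compare {W-γ}: delivery cost 122 + fixed 7 = 129.
All other subsets cost ≥ 72. Minimum total cost: 65.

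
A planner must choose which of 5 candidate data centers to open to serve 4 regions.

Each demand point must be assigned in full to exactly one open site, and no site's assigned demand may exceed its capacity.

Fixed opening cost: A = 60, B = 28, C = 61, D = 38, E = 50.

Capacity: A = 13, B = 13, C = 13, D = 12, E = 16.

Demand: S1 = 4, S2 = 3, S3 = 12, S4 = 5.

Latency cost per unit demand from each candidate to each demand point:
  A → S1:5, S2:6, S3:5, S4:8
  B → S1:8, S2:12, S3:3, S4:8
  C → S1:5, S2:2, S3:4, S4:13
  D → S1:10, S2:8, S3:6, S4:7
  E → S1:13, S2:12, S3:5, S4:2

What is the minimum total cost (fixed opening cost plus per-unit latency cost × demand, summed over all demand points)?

Open {B, D}; cheapest assignment that respects the capacities:
  B (cap 13, load 12): S3 — cost 12×3 = 36
  D (cap 12, load 12): S1, S2, S4 — cost 4×10 + 3×8 + 5×7 = 99
  Shipping 135, fixed 66 → total 201.
  Any other capacity-feasible assignment to {B, D} ships for at least 135.
Compare {A, B}: its best feasible assignment gives total 202.
Compare {B, C, E}: its best feasible assignment gives total 211.
Every other set of open sites that can feasibly serve all demand totals ≥ 202 even under its best assignment. Minimum: 201.

201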